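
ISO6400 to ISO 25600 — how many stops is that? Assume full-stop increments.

6400 → 12800 → 25600 — count the steps: 2 stops.

2 stops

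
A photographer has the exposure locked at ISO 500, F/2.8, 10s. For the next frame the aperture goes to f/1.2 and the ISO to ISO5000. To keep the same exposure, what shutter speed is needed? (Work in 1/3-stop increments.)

1/5s

Aperture: f/2.8 → f/2.5 → f/2.2 → f/2 → f/1.8 → f/1.6 → f/1.4 → f/1.2 — 2 1/3 stops larger aperture (brighter).
ISO: 500 → 640 → 800 → 1000 → 1250 → 1600 → 2000 → 2500 → 3200 → 4000 → 5000 — 3 1/3 stops higher (brighter).
Net change so far: 5 2/3 stops brighter. Offset with the shutter speed: 10 → 8 → 6 → 5 → 4 → 3.2 → 2.5 → 2 → 1.6 → 1.3 → 1 → 0.8 → 0.6 → 0.5 → 0.4 → 0.3 → 1/4 → 1/5.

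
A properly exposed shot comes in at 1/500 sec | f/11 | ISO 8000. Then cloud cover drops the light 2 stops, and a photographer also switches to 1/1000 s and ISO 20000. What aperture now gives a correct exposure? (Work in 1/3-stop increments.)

f/6.3

Scene light: 2 stops darker.
Shutter speed: 1/500 → 1/640 → 1/800 → 1/1000 — 1 stop shorter (darker).
ISO: 8000 → 10000 → 12800 → 16000 → 20000 — 1 1/3 stops raised (brighter).
Net so far: 1 2/3 stops darker. Aperture: f/11 → f/10 → f/9 → f/8 → f/7.1 → f/6.3.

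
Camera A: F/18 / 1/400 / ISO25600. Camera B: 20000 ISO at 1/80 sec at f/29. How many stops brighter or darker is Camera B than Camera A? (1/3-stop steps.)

2/3 stop brighter

Aperture: f/18 → f/20 → f/22 → f/25 → f/29 — 1 1/3 stops smaller aperture (darker).
Shutter speed: 1/400 → 1/320 → 1/250 → 1/200 → 1/160 → 1/125 → 1/100 → 1/80 — 2 1/3 stops longer (brighter).
ISO: 25600 → 20000 — 1/3 stop lower (darker).
Net: −1 1/3 +2 1/3 −1/3 = +2/3 stops.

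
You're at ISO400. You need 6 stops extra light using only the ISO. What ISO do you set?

ISO: 400 → 800 → 1600 → 3200 → 6400 → 12800 → 25600 — 6 stops raised (brighter).

ISO 25600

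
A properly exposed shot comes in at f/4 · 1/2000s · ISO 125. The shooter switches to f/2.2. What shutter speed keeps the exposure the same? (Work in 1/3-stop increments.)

1/6400s

Aperture: f/4 → f/3.5 → f/3.2 → f/2.8 → f/2.5 → f/2.2 — 1 2/3 stops opened up (brighter).
Need 1 2/3 stops darker from the shutter speed: 1/2000 → 1/2500 → 1/3200 → 1/4000 → 1/5000 → 1/6400.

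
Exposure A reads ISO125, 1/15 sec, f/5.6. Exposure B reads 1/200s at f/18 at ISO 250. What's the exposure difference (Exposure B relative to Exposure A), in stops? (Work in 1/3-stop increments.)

Aperture: f/5.6 → f/6.3 → f/7.1 → f/8 → f/9 → f/10 → f/11 → f/13 → f/14 → f/16 → f/18 — 3 1/3 stops stopped down (darker).
Shutter speed: 1/15 → 1/20 → 1/25 → 1/30 → 1/40 → 1/50 → 1/60 → 1/80 → 1/100 → 1/125 → 1/160 → 1/200 — 3 2/3 stops faster (darker).
ISO: 125 → 160 → 200 → 250 — 1 stop raised (brighter).
Net: −3 1/3 −3 2/3 +1 = −6 stops.

6 stops darker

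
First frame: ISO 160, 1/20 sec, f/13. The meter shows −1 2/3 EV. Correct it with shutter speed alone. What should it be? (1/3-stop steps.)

1/6s

Underexposed by 1 2/3 stops → need 1 2/3 stops brighter.
Shutter speed: 1/20 → 1/15 → 1/13 → 1/10 → 1/8 → 1/6.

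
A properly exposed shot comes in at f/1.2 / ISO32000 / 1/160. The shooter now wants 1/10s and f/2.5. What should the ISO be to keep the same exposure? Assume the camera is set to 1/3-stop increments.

Shutter speed: 1/160 → 1/125 → 1/100 → 1/80 → 1/60 → 1/50 → 1/40 → 1/30 → 1/25 → 1/20 → 1/15 → 1/13 → 1/10 — 4 stops longer (brighter).
Aperture: f/1.2 → f/1.4 → f/1.6 → f/1.8 → f/2 → f/2.2 → f/2.5 — 2 stops smaller aperture (darker).
Net change so far: 2 stops brighter. Offset with the ISO: 32000 → 25600 → 20000 → 16000 → 12800 → 10000 → 8000.

ISO 8000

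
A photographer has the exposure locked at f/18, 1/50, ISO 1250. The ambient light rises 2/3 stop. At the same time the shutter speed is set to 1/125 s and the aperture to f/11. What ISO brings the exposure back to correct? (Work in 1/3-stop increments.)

Scene light: 2/3 stop brighter.
Shutter speed: 1/50 → 1/60 → 1/80 → 1/100 → 1/125 — 1 1/3 stops shorter (darker).
Aperture: f/18 → f/16 → f/14 → f/13 → f/11 — 1 1/3 stops larger aperture (brighter).
Net so far: 2/3 stop brighter. ISO: 1250 → 1000 → 800.

ISO 800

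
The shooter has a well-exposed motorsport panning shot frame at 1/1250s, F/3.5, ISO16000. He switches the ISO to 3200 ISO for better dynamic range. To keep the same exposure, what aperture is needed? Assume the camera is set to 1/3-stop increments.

f/1.6

ISO: 16000 → 12800 → 10000 → 8000 → 6400 → 5000 → 4000 → 3200 — 2 1/3 stops dropped (darker).
Need 2 1/3 stops brighter from the aperture: f/3.5 → f/3.2 → f/2.8 → f/2.5 → f/2.2 → f/2 → f/1.8 → f/1.6.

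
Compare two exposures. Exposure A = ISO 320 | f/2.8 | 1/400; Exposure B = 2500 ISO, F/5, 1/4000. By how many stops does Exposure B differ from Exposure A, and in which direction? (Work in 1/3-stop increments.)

Aperture: f/2.8 → f/3.2 → f/3.5 → f/4 → f/4.5 → f/5 — 1 2/3 stops stopped down (darker).
Shutter speed: 1/400 → 1/500 → 1/640 → 1/800 → 1/1000 → 1/1250 → 1/1600 → 1/2000 → 1/2500 → 1/3200 → 1/4000 — 3 1/3 stops faster (darker).
ISO: 320 → 400 → 500 → 640 → 800 → 1000 → 1250 → 1600 → 2000 → 2500 — 3 stops raised (brighter).
Net: −1 2/3 −3 1/3 +3 = −2 stops.

2 stops darker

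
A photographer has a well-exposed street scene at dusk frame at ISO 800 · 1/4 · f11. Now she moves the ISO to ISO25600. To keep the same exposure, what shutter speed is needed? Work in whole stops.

ISO: 800 → 1600 → 3200 → 6400 → 12800 → 25600 — 5 stops raised (brighter).
Need 5 stops darker from the shutter speed: 1/4 → 1/8 → 1/15 → 1/30 → 1/60 → 1/125.

1/125s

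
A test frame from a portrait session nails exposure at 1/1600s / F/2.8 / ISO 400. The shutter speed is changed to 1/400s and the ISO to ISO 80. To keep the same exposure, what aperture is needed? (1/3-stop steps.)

Shutter speed: 1/1600 → 1/1250 → 1/1000 → 1/800 → 1/640 → 1/500 → 1/400 — 2 stops slower (brighter).
ISO: 400 → 320 → 250 → 200 → 160 → 125 → 100 → 80 — 2 1/3 stops dropped (darker).
Net change so far: 1/3 stop darker. Offset with the aperture: f/2.8 → f/2.5.

f/2.5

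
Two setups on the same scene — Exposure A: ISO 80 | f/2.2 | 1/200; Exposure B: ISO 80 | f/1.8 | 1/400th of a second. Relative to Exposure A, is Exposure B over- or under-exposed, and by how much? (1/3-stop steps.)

Aperture: f/2.2 → f/2 → f/1.8 — 2/3 stop larger aperture (brighter).
Shutter speed: 1/200 → 1/250 → 1/320 → 1/400 — 1 stop shorter (darker).
ISO: unchanged.
Net: +2/3 −1 = −1/3 stops.

1/3 stop darker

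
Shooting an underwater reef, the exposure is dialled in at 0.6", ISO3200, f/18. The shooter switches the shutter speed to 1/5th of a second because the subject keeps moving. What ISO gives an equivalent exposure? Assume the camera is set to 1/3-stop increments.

Shutter speed: 0.6 → 0.5 → 0.4 → 0.3 → 1/4 → 1/5 — 1 2/3 stops faster (darker).
Need 1 2/3 stops brighter from the ISO: 3200 → 4000 → 5000 → 6400 → 8000 → 10000.

ISO 10000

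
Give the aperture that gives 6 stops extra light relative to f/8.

Aperture: f/8 → f/5.6 → f/4 → f/2.8 → f/2 → f/1.4 → f/1.0 — 6 stops opened up (brighter).

f/1.0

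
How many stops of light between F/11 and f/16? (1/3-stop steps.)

f/11 → f/13 → f/14 → f/16 — count the steps: 3 third-stops = 1 stop.

1 stop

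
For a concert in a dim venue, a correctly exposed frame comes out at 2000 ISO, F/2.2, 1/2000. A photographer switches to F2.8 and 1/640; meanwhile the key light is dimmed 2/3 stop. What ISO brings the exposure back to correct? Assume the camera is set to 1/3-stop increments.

Scene light: 2/3 stop darker.
Aperture: f/2.2 → f/2.5 → f/2.8 — 2/3 stop smaller aperture (darker).
Shutter speed: 1/2000 → 1/1600 → 1/1250 → 1/1000 → 1/800 → 1/640 — 1 2/3 stops slower (brighter).
Net so far: 1/3 stop brighter. ISO: 2000 → 1600.

ISO 1600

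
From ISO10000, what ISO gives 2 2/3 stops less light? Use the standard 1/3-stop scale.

ISO: 10000 → 8000 → 6400 → 5000 → 4000 → 3200 → 2500 → 2000 → 1600 — 2 2/3 stops dropped (darker).

ISO 1600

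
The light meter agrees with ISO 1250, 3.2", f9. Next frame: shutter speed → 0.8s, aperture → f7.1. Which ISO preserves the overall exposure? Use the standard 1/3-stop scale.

ISO 3200

Shutter speed: 3.2 → 2.5 → 2 → 1.6 → 1.3 → 1 → 0.8 — 2 stops shorter (darker).
Aperture: f/9 → f/8 → f/7.1 — 2/3 stop wider (brighter).
Net change so far: 1 1/3 stops darker. Offset with the ISO: 1250 → 1600 → 2000 → 2500 → 3200.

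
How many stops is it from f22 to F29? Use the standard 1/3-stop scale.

f/22 → f/25 → f/29 — count the steps: 2 third-stops = 2/3 stop.

2/3 stop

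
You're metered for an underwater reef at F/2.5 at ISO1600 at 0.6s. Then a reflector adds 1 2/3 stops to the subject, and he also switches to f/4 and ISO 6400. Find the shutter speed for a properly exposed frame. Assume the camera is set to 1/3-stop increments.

Scene light: 1 2/3 stops brighter.
Aperture: f/2.5 → f/2.8 → f/3.2 → f/3.5 → f/4 — 1 1/3 stops smaller aperture (darker).
ISO: 1600 → 2000 → 2500 → 3200 → 4000 → 5000 → 6400 — 2 stops raised (brighter).
Net so far: 2 1/3 stops brighter. Shutter speed: 0.6 → 0.5 → 0.4 → 0.3 → 1/4 → 1/5 → 1/6 → 1/8.

1/8s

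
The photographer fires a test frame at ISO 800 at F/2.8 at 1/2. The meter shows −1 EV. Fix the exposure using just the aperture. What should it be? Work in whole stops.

f/2

Underexposed by 1 stop → need 1 stop brighter.
Aperture: f/2.8 → f/2.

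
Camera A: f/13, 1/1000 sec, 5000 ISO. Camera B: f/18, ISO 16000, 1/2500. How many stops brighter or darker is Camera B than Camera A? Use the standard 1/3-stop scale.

Aperture: f/13 → f/14 → f/16 → f/18 — 1 stop smaller aperture (darker).
Shutter speed: 1/1000 → 1/1250 → 1/1600 → 1/2000 → 1/2500 — 1 1/3 stops shorter (darker).
ISO: 5000 → 6400 → 8000 → 10000 → 12800 → 16000 — 1 2/3 stops higher (brighter).
Net: −1 −1 1/3 +1 2/3 = −2/3 stops.

2/3 stop darker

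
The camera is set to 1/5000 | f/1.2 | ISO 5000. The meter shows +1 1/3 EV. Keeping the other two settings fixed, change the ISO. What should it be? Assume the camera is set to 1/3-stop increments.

ISO 2000

Overexposed by 1 1/3 stops → need 1 1/3 stops darker.
ISO: 5000 → 4000 → 3200 → 2500 → 2000.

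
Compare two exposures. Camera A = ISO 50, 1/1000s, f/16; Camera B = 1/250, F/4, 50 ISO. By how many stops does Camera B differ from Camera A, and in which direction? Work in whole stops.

6 stops brighter

Aperture: f/16 → f/11 → f/8 → f/5.6 → f/4 — 4 stops larger aperture (brighter).
Shutter speed: 1/1000 → 1/500 → 1/250 — 2 stops longer (brighter).
ISO: unchanged.
Net: +4 +2 = +6 stops.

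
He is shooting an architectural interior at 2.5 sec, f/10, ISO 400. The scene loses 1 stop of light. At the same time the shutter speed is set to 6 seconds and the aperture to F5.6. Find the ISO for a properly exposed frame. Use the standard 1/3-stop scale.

ISO 100

Scene light: 1 stop darker.
Shutter speed: 2.5 → 3.2 → 4 → 5 → 6 — 1 1/3 stops longer (brighter).
Aperture: f/10 → f/9 → f/8 → f/7.1 → f/6.3 → f/5.6 — 1 2/3 stops larger aperture (brighter).
Net so far: 2 stops brighter. ISO: 400 → 320 → 250 → 200 → 160 → 125 → 100.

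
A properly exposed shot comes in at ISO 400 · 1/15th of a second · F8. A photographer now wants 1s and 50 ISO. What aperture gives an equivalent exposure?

f/11

Shutter speed: 1/15 → 1/8 → 1/4 → 1/2 → 1 — 4 stops longer (brighter).
ISO: 400 → 200 → 100 → 50 — 3 stops lower (darker).
Net change so far: 1 stop brighter. Offset with the aperture: f/8 → f/11.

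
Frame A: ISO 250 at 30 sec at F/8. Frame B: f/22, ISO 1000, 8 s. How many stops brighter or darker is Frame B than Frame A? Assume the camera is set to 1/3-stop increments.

3 stops darker

Aperture: f/8 → f/9 → f/10 → f/11 → f/13 → f/14 → f/16 → f/18 → f/20 → f/22 — 3 stops narrower (darker).
Shutter speed: 30 → 25 → 20 → 15 → 13 → 10 → 8 — 2 stops faster (darker).
ISO: 250 → 320 → 400 → 500 → 640 → 800 → 1000 — 2 stops higher (brighter).
Net: −3 −2 +2 = −3 stops.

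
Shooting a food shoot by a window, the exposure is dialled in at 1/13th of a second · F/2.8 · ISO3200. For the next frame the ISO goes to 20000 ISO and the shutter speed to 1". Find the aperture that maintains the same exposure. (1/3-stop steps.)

ISO: 3200 → 4000 → 5000 → 6400 → 8000 → 10000 → 12800 → 16000 → 20000 — 2 2/3 stops raised (brighter).
Shutter speed: 1/13 → 1/10 → 1/8 → 1/6 → 1/5 → 1/4 → 0.3 → 0.4 → 0.5 → 0.6 → 0.8 → 1 — 3 2/3 stops longer (brighter).
Net change so far: 6 1/3 stops brighter. Offset with the aperture: f/2.8 → f/3.2 → f/3.5 → f/4 → f/4.5 → f/5 → f/5.6 → f/6.3 → f/7.1 → f/8 → f/9 → f/10 → f/11 → f/13 → f/14 → f/16 → f/18 → f/20 → f/22 → f/25.

f/25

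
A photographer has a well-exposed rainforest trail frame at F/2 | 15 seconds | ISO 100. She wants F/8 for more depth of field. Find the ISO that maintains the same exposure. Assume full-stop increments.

Aperture: f/2 → f/2.8 → f/4 → f/5.6 → f/8 — 4 stops narrower (darker).
Need 4 stops brighter from the ISO: 100 → 200 → 400 → 800 → 1600.

ISO 1600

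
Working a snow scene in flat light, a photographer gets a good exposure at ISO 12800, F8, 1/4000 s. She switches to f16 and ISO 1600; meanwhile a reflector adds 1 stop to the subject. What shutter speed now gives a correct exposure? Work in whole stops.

1/250s

Scene light: 1 stop brighter.
Aperture: f/8 → f/11 → f/16 — 2 stops stopped down (darker).
ISO: 12800 → 6400 → 3200 → 1600 — 3 stops dropped (darker).
Net so far: 4 stops darker. Shutter speed: 1/4000 → 1/2000 → 1/1000 → 1/500 → 1/250.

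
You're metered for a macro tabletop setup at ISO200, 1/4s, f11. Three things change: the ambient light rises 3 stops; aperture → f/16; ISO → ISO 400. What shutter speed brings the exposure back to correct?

Scene light: 3 stops brighter.
Aperture: f/11 → f/16 — 1 stop smaller aperture (darker).
ISO: 200 → 400 — 1 stop higher (brighter).
Net so far: 3 stops brighter. Shutter speed: 1/4 → 1/8 → 1/15 → 1/30.

1/30s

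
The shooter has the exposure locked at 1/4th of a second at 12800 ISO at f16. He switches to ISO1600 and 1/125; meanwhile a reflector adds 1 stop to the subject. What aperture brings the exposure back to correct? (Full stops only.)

Scene light: 1 stop brighter.
ISO: 12800 → 6400 → 3200 → 1600 — 3 stops lower (darker).
Shutter speed: 1/4 → 1/8 → 1/15 → 1/30 → 1/60 → 1/125 — 5 stops faster (darker).
Net so far: 7 stops darker. Aperture: f/16 → f/11 → f/8 → f/5.6 → f/4 → f/2.8 → f/2 → f/1.4.

f/1.4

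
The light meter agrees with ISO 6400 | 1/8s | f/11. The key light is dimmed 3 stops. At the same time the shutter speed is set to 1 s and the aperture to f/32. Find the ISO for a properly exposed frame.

ISO 51200

Scene light: 3 stops darker.
Shutter speed: 1/8 → 1/4 → 1/2 → 1 — 3 stops slower (brighter).
Aperture: f/11 → f/16 → f/22 → f/32 — 3 stops smaller aperture (darker).
Net so far: 3 stops darker. ISO: 6400 → 12800 → 25600 → 51200.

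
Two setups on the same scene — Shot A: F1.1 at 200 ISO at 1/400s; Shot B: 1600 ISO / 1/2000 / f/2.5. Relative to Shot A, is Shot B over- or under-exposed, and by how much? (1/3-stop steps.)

Aperture: f/1.1 → f/1.2 → f/1.4 → f/1.6 → f/1.8 → f/2 → f/2.2 → f/2.5 — 2 1/3 stops smaller aperture (darker).
Shutter speed: 1/400 → 1/500 → 1/640 → 1/800 → 1/1000 → 1/1250 → 1/1600 → 1/2000 — 2 1/3 stops shorter (darker).
ISO: 200 → 250 → 320 → 400 → 500 → 640 → 800 → 1000 → 1250 → 1600 — 3 stops raised (brighter).
Net: −2 1/3 −2 1/3 +3 = −1 2/3 stops.

1 2/3 stops darker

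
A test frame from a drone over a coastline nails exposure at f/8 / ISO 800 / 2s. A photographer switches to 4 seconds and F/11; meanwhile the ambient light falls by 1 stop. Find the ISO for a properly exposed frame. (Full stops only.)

Scene light: 1 stop darker.
Shutter speed: 2 → 4 — 1 stop slower (brighter).
Aperture: f/8 → f/11 — 1 stop smaller aperture (darker).
Net so far: 1 stop darker. ISO: 800 → 1600.

ISO 1600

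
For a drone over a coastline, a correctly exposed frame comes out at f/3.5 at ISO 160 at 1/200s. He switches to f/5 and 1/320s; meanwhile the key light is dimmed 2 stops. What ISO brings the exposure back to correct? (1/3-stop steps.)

Scene light: 2 stops darker.
Aperture: f/3.5 → f/4 → f/4.5 → f/5 — 1 stop narrower (darker).
Shutter speed: 1/200 → 1/250 → 1/320 — 2/3 stop shorter (darker).
Net so far: 3 2/3 stops darker. ISO: 160 → 200 → 250 → 320 → 400 → 500 → 640 → 800 → 1000 → 1250 → 1600 → 2000.

ISO 2000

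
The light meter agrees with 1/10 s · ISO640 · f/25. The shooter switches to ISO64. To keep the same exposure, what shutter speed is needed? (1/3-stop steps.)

ISO: 640 → 500 → 400 → 320 → 250 → 200 → 160 → 125 → 100 → 80 → 64 — 3 1/3 stops lower (darker).
Need 3 1/3 stops brighter from the shutter speed: 1/10 → 1/8 → 1/6 → 1/5 → 1/4 → 0.3 → 0.4 → 0.5 → 0.6 → 0.8 → 1.

1 s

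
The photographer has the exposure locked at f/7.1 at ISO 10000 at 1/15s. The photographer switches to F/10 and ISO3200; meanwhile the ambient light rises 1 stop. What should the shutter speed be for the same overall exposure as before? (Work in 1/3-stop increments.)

1/5s

Scene light: 1 stop brighter.
Aperture: f/7.1 → f/8 → f/9 → f/10 — 1 stop narrower (darker).
ISO: 10000 → 8000 → 6400 → 5000 → 4000 → 3200 — 1 2/3 stops dropped (darker).
Net so far: 1 2/3 stops darker. Shutter speed: 1/15 → 1/13 → 1/10 → 1/8 → 1/6 → 1/5.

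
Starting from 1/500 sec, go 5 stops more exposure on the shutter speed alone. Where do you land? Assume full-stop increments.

Shutter speed: 1/500 → 1/250 → 1/125 → 1/60 → 1/30 → 1/15 — 5 stops slower (brighter).

1/15s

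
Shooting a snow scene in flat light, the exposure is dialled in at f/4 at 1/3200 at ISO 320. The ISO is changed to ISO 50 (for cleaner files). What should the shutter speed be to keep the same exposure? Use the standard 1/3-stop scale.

ISO: 320 → 250 → 200 → 160 → 125 → 100 → 80 → 64 → 50 — 2 2/3 stops dropped (darker).
Need 2 2/3 stops brighter from the shutter speed: 1/3200 → 1/2500 → 1/2000 → 1/1600 → 1/1250 → 1/1000 → 1/800 → 1/640 → 1/500.

1/500s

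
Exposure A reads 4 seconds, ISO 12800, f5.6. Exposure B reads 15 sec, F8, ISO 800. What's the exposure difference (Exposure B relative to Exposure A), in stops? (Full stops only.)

Aperture: f/5.6 → f/8 — 1 stop stopped down (darker).
Shutter speed: 4 → 8 → 15 — 2 stops slower (brighter).
ISO: 12800 → 6400 → 3200 → 1600 → 800 — 4 stops dropped (darker).
Net: −1 +2 −4 = −3 stops.

3 stops darker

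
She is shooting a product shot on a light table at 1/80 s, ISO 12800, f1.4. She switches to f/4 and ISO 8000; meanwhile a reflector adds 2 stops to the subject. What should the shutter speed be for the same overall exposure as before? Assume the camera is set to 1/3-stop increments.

Scene light: 2 stops brighter.
Aperture: f/1.4 → f/1.6 → f/1.8 → f/2 → f/2.2 → f/2.5 → f/2.8 → f/3.2 → f/3.5 → f/4 — 3 stops stopped down (darker).
ISO: 12800 → 10000 → 8000 — 2/3 stop lower (darker).
Net so far: 1 2/3 stops darker. Shutter speed: 1/80 → 1/60 → 1/50 → 1/40 → 1/30 → 1/25.

1/25s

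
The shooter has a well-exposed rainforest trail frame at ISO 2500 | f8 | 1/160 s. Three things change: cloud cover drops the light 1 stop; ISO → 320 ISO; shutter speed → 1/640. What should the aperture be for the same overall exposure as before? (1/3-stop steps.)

f/1.0

Scene light: 1 stop darker.
ISO: 2500 → 2000 → 1600 → 1250 → 1000 → 800 → 640 → 500 → 400 → 320 — 3 stops dropped (darker).
Shutter speed: 1/160 → 1/200 → 1/250 → 1/320 → 1/400 → 1/500 → 1/640 — 2 stops shorter (darker).
Net so far: 6 stops darker. Aperture: f/8 → f/7.1 → f/6.3 → f/5.6 → f/5 → f/4.5 → f/4 → f/3.5 → f/3.2 → f/2.8 → f/2.5 → f/2.2 → f/2 → f/1.8 → f/1.6 → f/1.4 → f/1.2 → f/1.1 → f/1.0.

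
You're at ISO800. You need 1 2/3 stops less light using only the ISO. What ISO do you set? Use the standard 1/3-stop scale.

ISO 250

ISO: 800 → 640 → 500 → 400 → 320 → 250 — 1 2/3 stops dropped (darker).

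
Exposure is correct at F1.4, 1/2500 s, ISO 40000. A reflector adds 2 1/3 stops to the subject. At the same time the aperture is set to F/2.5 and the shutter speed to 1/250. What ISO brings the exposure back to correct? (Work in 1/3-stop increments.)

ISO 2500

Scene light: 2 1/3 stops brighter.
Aperture: f/1.4 → f/1.6 → f/1.8 → f/2 → f/2.2 → f/2.5 — 1 2/3 stops stopped down (darker).
Shutter speed: 1/2500 → 1/2000 → 1/1600 → 1/1250 → 1/1000 → 1/800 → 1/640 → 1/500 → 1/400 → 1/320 → 1/250 — 3 1/3 stops longer (brighter).
Net so far: 4 stops brighter. ISO: 40000 → 32000 → 25600 → 20000 → 16000 → 12800 → 10000 → 8000 → 6400 → 5000 → 4000 → 3200 → 2500.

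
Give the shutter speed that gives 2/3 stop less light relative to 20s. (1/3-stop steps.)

Shutter speed: 20 → 15 → 13 — 2/3 stop shorter (darker).

13 s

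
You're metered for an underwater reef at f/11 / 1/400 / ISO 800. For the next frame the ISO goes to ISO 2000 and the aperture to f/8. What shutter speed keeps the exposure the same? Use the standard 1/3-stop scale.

ISO: 800 → 1000 → 1250 → 1600 → 2000 — 1 1/3 stops higher (brighter).
Aperture: f/11 → f/10 → f/9 → f/8 — 1 stop larger aperture (brighter).
Net change so far: 2 1/3 stops brighter. Offset with the shutter speed: 1/400 → 1/500 → 1/640 → 1/800 → 1/1000 → 1/1250 → 1/1600 → 1/2000.

1/2000s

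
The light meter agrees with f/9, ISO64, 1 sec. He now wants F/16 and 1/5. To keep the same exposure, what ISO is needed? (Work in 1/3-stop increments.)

ISO 1000

Aperture: f/9 → f/10 → f/11 → f/13 → f/14 → f/16 — 1 2/3 stops smaller aperture (darker).
Shutter speed: 1 → 0.8 → 0.6 → 0.5 → 0.4 → 0.3 → 1/4 → 1/5 — 2 1/3 stops faster (darker).
Net change so far: 4 stops darker. Offset with the ISO: 64 → 80 → 100 → 125 → 160 → 200 → 250 → 320 → 400 → 500 → 640 → 800 → 1000.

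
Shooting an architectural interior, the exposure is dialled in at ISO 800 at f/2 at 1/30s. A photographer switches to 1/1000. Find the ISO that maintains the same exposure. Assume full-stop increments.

ISO 25600

Shutter speed: 1/30 → 1/60 → 1/125 → 1/250 → 1/500 → 1/1000 — 5 stops faster (darker).
Need 5 stops brighter from the ISO: 800 → 1600 → 3200 → 6400 → 12800 → 25600.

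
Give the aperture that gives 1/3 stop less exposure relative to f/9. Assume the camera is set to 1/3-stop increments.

Aperture: f/9 → f/10 — 1/3 stop stopped down (darker).

f/10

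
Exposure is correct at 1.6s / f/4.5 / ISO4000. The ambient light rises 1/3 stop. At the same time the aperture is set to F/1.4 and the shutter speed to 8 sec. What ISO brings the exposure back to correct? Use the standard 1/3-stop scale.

Scene light: 1/3 stop brighter.
Aperture: f/4.5 → f/4 → f/3.5 → f/3.2 → f/2.8 → f/2.5 → f/2.2 → f/2 → f/1.8 → f/1.6 → f/1.4 — 3 1/3 stops opened up (brighter).
Shutter speed: 1.6 → 2 → 2.5 → 3.2 → 4 → 5 → 6 → 8 — 2 1/3 stops longer (brighter).
Net so far: 6 stops brighter. ISO: 4000 → 3200 → 2500 → 2000 → 1600 → 1250 → 1000 → 800 → 640 → 500 → 400 → 320 → 250 → 200 → 160 → 125 → 100 → 80 → 64.

ISO 64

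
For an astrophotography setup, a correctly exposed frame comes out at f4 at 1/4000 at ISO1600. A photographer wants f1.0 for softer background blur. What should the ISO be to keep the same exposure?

ISO 100

Aperture: f/4 → f/2.8 → f/2 → f/1.4 → f/1.0 — 4 stops larger aperture (brighter).
Need 4 stops darker from the ISO: 1600 → 800 → 400 → 200 → 100.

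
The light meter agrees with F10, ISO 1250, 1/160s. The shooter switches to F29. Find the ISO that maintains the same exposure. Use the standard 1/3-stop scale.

Aperture: f/10 → f/11 → f/13 → f/14 → f/16 → f/18 → f/20 → f/22 → f/25 → f/29 — 3 stops narrower (darker).
Need 3 stops brighter from the ISO: 1250 → 1600 → 2000 → 2500 → 3200 → 4000 → 5000 → 6400 → 8000 → 10000.

ISO 10000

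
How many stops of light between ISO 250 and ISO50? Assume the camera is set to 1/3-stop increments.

2 1/3 stops

250 → 200 → 160 → 125 → 100 → 80 → 64 → 50 — count the steps: 7 third-stops = 2 1/3 stops.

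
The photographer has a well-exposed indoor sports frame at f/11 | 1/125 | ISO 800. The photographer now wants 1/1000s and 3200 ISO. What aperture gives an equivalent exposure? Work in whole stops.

f/8

Shutter speed: 1/125 → 1/250 → 1/500 → 1/1000 — 3 stops faster (darker).
ISO: 800 → 1600 → 3200 — 2 stops raised (brighter).
Net change so far: 1 stop darker. Offset with the aperture: f/11 → f/8.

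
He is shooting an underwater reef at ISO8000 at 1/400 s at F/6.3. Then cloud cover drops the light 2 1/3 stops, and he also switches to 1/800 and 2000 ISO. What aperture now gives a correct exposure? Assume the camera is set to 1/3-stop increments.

Scene light: 2 1/3 stops darker.
Shutter speed: 1/400 → 1/500 → 1/640 → 1/800 — 1 stop faster (darker).
ISO: 8000 → 6400 → 5000 → 4000 → 3200 → 2500 → 2000 — 2 stops lower (darker).
Net so far: 5 1/3 stops darker. Aperture: f/6.3 → f/5.6 → f/5 → f/4.5 → f/4 → f/3.5 → f/3.2 → f/2.8 → f/2.5 → f/2.2 → f/2 → f/1.8 → f/1.6 → f/1.4 → f/1.2 → f/1.1 → f/1.0.

f/1.0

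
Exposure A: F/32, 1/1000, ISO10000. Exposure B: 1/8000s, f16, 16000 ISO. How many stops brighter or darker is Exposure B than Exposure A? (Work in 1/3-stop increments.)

Aperture: f/32 → f/29 → f/25 → f/22 → f/20 → f/18 → f/16 — 2 stops wider (brighter).
Shutter speed: 1/1000 → 1/1250 → 1/1600 → 1/2000 → 1/2500 → 1/3200 → 1/4000 → 1/5000 → 1/6400 → 1/8000 — 3 stops shorter (darker).
ISO: 10000 → 12800 → 16000 — 2/3 stop raised (brighter).
Net: +2 −3 +2/3 = −1/3 stops.

1/3 stop darker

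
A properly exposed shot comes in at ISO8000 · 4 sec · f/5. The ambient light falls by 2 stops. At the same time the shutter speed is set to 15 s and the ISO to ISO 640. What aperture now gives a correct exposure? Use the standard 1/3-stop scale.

f/1.4

Scene light: 2 stops darker.
Shutter speed: 4 → 5 → 6 → 8 → 10 → 13 → 15 — 2 stops longer (brighter).
ISO: 8000 → 6400 → 5000 → 4000 → 3200 → 2500 → 2000 → 1600 → 1250 → 1000 → 800 → 640 — 3 2/3 stops dropped (darker).
Net so far: 3 2/3 stops darker. Aperture: f/5 → f/4.5 → f/4 → f/3.5 → f/3.2 → f/2.8 → f/2.5 → f/2.2 → f/2 → f/1.8 → f/1.6 → f/1.4.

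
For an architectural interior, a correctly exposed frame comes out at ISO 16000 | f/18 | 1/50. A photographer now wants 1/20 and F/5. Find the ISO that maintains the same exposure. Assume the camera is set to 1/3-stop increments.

Shutter speed: 1/50 → 1/40 → 1/30 → 1/25 → 1/20 — 1 1/3 stops slower (brighter).
Aperture: f/18 → f/16 → f/14 → f/13 → f/11 → f/10 → f/9 → f/8 → f/7.1 → f/6.3 → f/5.6 → f/5 — 3 2/3 stops wider (brighter).
Net change so far: 5 stops brighter. Offset with the ISO: 16000 → 12800 → 10000 → 8000 → 6400 → 5000 → 4000 → 3200 → 2500 → 2000 → 1600 → 1250 → 1000 → 800 → 640 → 500.

ISO 500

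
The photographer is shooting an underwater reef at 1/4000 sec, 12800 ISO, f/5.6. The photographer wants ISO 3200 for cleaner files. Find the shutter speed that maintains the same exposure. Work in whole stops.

ISO: 12800 → 6400 → 3200 — 2 stops lower (darker).
Need 2 stops brighter from the shutter speed: 1/4000 → 1/2000 → 1/1000.

1/1000s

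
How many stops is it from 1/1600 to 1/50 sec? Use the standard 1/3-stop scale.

5 stops

1/1600 → 1/1250 → 1/1000 → 1/800 → 1/640 → 1/500 → 1/400 → 1/320 → 1/250 → 1/200 → 1/160 → 1/125 → 1/100 → 1/80 → 1/60 → 1/50 — count the steps: 15 third-stops = 5 stops.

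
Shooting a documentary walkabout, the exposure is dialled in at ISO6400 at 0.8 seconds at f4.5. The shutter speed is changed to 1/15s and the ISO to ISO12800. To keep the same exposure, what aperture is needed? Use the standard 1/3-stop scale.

Shutter speed: 0.8 → 0.6 → 0.5 → 0.4 → 0.3 → 1/4 → 1/5 → 1/6 → 1/8 → 1/10 → 1/13 → 1/15 — 3 2/3 stops faster (darker).
ISO: 6400 → 8000 → 10000 → 12800 — 1 stop raised (brighter).
Net change so far: 2 2/3 stops darker. Offset with the aperture: f/4.5 → f/4 → f/3.5 → f/3.2 → f/2.8 → f/2.5 → f/2.2 → f/2 → f/1.8.

f/1.8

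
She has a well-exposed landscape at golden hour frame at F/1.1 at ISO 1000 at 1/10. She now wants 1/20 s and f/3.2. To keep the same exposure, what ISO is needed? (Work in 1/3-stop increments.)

Shutter speed: 1/10 → 1/13 → 1/15 → 1/20 — 1 stop shorter (darker).
Aperture: f/1.1 → f/1.2 → f/1.4 → f/1.6 → f/1.8 → f/2 → f/2.2 → f/2.5 → f/2.8 → f/3.2 — 3 stops smaller aperture (darker).
Net change so far: 4 stops darker. Offset with the ISO: 1000 → 1250 → 1600 → 2000 → 2500 → 3200 → 4000 → 5000 → 6400 → 8000 → 10000 → 12800 → 16000.

ISO 16000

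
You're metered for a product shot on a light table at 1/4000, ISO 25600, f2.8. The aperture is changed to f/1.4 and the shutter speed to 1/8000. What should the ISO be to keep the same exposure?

Aperture: f/2.8 → f/2 → f/1.4 — 2 stops opened up (brighter).
Shutter speed: 1/4000 → 1/8000 — 1 stop faster (darker).
Net change so far: 1 stop brighter. Offset with the ISO: 25600 → 12800.

ISO 12800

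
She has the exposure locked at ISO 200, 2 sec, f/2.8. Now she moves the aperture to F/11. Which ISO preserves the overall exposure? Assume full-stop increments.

Aperture: f/2.8 → f/4 → f/5.6 → f/8 → f/11 — 4 stops narrower (darker).
Need 4 stops brighter from the ISO: 200 → 400 → 800 → 1600 → 3200.

ISO 3200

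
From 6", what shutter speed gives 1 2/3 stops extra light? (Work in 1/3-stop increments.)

20 s

Shutter speed: 6 → 8 → 10 → 13 → 15 → 20 — 1 2/3 stops longer (brighter).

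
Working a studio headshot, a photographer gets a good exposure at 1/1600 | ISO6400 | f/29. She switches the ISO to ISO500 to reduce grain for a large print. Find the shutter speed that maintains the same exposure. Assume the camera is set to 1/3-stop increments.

1/125s

ISO: 6400 → 5000 → 4000 → 3200 → 2500 → 2000 → 1600 → 1250 → 1000 → 800 → 640 → 500 — 3 2/3 stops dropped (darker).
Need 3 2/3 stops brighter from the shutter speed: 1/1600 → 1/1250 → 1/1000 → 1/800 → 1/640 → 1/500 → 1/400 → 1/320 → 1/250 → 1/200 → 1/160 → 1/125.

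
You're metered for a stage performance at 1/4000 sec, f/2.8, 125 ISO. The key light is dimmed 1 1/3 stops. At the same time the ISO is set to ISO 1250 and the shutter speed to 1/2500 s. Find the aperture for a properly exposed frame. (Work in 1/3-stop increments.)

Scene light: 1 1/3 stops darker.
ISO: 125 → 160 → 200 → 250 → 320 → 400 → 500 → 640 → 800 → 1000 → 1250 — 3 1/3 stops higher (brighter).
Shutter speed: 1/4000 → 1/3200 → 1/2500 — 2/3 stop longer (brighter).
Net so far: 2 2/3 stops brighter. Aperture: f/2.8 → f/3.2 → f/3.5 → f/4 → f/4.5 → f/5 → f/5.6 → f/6.3 → f/7.1.

f/7.1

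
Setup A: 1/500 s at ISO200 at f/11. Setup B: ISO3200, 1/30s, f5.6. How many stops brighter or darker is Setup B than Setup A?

Aperture: f/11 → f/8 → f/5.6 — 2 stops opened up (brighter).
Shutter speed: 1/500 → 1/250 → 1/125 → 1/60 → 1/30 — 4 stops longer (brighter).
ISO: 200 → 400 → 800 → 1600 → 3200 — 4 stops raised (brighter).
Net: +2 +4 +4 = +10 stops.

10 stops brighter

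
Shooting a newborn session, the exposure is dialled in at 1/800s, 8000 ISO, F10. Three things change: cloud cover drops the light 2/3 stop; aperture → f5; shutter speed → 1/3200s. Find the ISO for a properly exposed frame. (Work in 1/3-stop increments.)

ISO 12800

Scene light: 2/3 stop darker.
Aperture: f/10 → f/9 → f/8 → f/7.1 → f/6.3 → f/5.6 → f/5 — 2 stops larger aperture (brighter).
Shutter speed: 1/800 → 1/1000 → 1/1250 → 1/1600 → 1/2000 → 1/2500 → 1/3200 — 2 stops faster (darker).
Net so far: 2/3 stop darker. ISO: 8000 → 10000 → 12800.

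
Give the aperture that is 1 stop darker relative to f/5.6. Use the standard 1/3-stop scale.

Aperture: f/5.6 → f/6.3 → f/7.1 → f/8 — 1 stop narrower (darker).

f/8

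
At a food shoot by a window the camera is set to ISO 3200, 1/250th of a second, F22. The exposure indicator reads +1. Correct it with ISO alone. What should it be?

Overexposed by 1 stop → need 1 stop darker.
ISO: 3200 → 1600.

ISO 1600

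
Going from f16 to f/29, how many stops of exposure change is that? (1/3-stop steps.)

f/16 → f/18 → f/20 → f/22 → f/25 → f/29 — count the steps: 5 third-stops = 1 2/3 stops.

1 2/3 stops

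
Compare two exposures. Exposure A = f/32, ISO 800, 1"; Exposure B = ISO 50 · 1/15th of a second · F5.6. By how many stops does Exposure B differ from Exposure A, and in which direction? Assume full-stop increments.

Aperture: f/32 → f/22 → f/16 → f/11 → f/8 → f/5.6 — 5 stops larger aperture (brighter).
Shutter speed: 1 → 1/2 → 1/4 → 1/8 → 1/15 — 4 stops shorter (darker).
ISO: 800 → 400 → 200 → 100 → 50 — 4 stops dropped (darker).
Net: +5 −4 −4 = −3 stops.

3 stops darker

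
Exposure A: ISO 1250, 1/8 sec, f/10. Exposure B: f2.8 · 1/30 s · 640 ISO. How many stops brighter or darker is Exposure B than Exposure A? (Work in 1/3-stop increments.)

2/3 stop brighter

Aperture: f/10 → f/9 → f/8 → f/7.1 → f/6.3 → f/5.6 → f/5 → f/4.5 → f/4 → f/3.5 → f/3.2 → f/2.8 — 3 2/3 stops larger aperture (brighter).
Shutter speed: 1/8 → 1/10 → 1/13 → 1/15 → 1/20 → 1/25 → 1/30 — 2 stops shorter (darker).
ISO: 1250 → 1000 → 800 → 640 — 1 stop lower (darker).
Net: +3 2/3 −2 −1 = +2/3 stops.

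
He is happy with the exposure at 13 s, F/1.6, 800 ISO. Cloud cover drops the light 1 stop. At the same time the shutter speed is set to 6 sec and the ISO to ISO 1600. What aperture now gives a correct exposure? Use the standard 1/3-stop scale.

f/1.1

Scene light: 1 stop darker.
Shutter speed: 13 → 10 → 8 → 6 — 1 stop faster (darker).
ISO: 800 → 1000 → 1250 → 1600 — 1 stop raised (brighter).
Net so far: 1 stop darker. Aperture: f/1.6 → f/1.4 → f/1.2 → f/1.1.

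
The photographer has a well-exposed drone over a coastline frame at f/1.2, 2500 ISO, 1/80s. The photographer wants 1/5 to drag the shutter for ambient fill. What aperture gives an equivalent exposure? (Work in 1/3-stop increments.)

f/5

Shutter speed: 1/80 → 1/60 → 1/50 → 1/40 → 1/30 → 1/25 → 1/20 → 1/15 → 1/13 → 1/10 → 1/8 → 1/6 → 1/5 — 4 stops slower (brighter).
Need 4 stops darker from the aperture: f/1.2 → f/1.4 → f/1.6 → f/1.8 → f/2 → f/2.2 → f/2.5 → f/2.8 → f/3.2 → f/3.5 → f/4 → f/4.5 → f/5.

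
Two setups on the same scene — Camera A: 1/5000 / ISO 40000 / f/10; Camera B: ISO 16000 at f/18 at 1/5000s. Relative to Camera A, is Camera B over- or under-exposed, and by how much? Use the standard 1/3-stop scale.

3 stops darker

Aperture: f/10 → f/11 → f/13 → f/14 → f/16 → f/18 — 1 2/3 stops stopped down (darker).
Shutter speed: unchanged.
ISO: 40000 → 32000 → 25600 → 20000 → 16000 — 1 1/3 stops dropped (darker).
Net: −1 2/3 −1 1/3 = −3 stops.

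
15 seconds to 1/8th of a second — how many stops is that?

15 → 8 → 4 → 2 → 1 → 1/2 → 1/4 → 1/8 — count the steps: 7 stops.

7 stops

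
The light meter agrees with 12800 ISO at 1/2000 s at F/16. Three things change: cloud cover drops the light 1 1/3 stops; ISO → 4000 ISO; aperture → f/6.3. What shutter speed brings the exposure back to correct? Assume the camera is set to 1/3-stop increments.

1/1600s

Scene light: 1 1/3 stops darker.
ISO: 12800 → 10000 → 8000 → 6400 → 5000 → 4000 — 1 2/3 stops dropped (darker).
Aperture: f/16 → f/14 → f/13 → f/11 → f/10 → f/9 → f/8 → f/7.1 → f/6.3 — 2 2/3 stops larger aperture (brighter).
Net so far: 1/3 stop darker. Shutter speed: 1/2000 → 1/1600.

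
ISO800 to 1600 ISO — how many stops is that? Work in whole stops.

1 stop

800 → 1600 — count the steps: 1 stop.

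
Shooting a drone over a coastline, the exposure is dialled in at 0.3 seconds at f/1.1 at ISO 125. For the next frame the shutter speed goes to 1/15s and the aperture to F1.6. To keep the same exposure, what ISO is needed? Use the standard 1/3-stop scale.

Shutter speed: 0.3 → 1/4 → 1/5 → 1/6 → 1/8 → 1/10 → 1/13 → 1/15 — 2 1/3 stops shorter (darker).
Aperture: f/1.1 → f/1.2 → f/1.4 → f/1.6 — 1 stop stopped down (darker).
Net change so far: 3 1/3 stops darker. Offset with the ISO: 125 → 160 → 200 → 250 → 320 → 400 → 500 → 640 → 800 → 1000 → 1250.

ISO 1250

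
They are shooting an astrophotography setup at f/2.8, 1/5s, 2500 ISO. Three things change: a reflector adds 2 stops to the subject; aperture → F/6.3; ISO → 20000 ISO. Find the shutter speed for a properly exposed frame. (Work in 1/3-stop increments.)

Scene light: 2 stops brighter.
Aperture: f/2.8 → f/3.2 → f/3.5 → f/4 → f/4.5 → f/5 → f/5.6 → f/6.3 — 2 1/3 stops narrower (darker).
ISO: 2500 → 3200 → 4000 → 5000 → 6400 → 8000 → 10000 → 12800 → 16000 → 20000 — 3 stops raised (brighter).
Net so far: 2 2/3 stops brighter. Shutter speed: 1/5 → 1/6 → 1/8 → 1/10 → 1/13 → 1/15 → 1/20 → 1/25 → 1/30.

1/30s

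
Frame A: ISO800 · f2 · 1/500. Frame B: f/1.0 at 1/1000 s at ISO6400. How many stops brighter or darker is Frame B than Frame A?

Aperture: f/2 → f/1.4 → f/1.0 — 2 stops opened up (brighter).
Shutter speed: 1/500 → 1/1000 — 1 stop faster (darker).
ISO: 800 → 1600 → 3200 → 6400 — 3 stops raised (brighter).
Net: +2 −1 +3 = +4 stops.

4 stops brighter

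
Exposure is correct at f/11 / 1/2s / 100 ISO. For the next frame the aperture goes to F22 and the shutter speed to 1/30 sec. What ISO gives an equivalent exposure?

ISO 6400

Aperture: f/11 → f/16 → f/22 — 2 stops smaller aperture (darker).
Shutter speed: 1/2 → 1/4 → 1/8 → 1/15 → 1/30 — 4 stops faster (darker).
Net change so far: 6 stops darker. Offset with the ISO: 100 → 200 → 400 → 800 → 1600 → 3200 → 6400.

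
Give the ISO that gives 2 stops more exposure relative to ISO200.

ISO: 200 → 400 → 800 — 2 stops raised (brighter).

ISO 800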